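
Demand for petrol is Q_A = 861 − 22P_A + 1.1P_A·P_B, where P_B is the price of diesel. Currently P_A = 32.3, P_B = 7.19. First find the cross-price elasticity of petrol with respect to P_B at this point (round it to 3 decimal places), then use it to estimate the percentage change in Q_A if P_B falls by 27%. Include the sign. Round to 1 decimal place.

-17.0%

At P_A = 32.3, P_B = 7.19: Q_A = 405.861.
∂Q_A/∂P_B = 1.1P_A = 35.5300.
ε = (∂Q_A/∂P_B)(P_B/Q_A) = 35.5300 × 7.19/405.861 ≈ 0.629.
%ΔQ_A ≈ ε × %ΔP_B = 0.629 × (-27%) = -17.0%.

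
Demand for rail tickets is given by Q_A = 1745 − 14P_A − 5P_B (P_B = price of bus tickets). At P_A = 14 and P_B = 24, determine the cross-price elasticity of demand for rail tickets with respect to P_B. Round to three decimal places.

At P_A = 14 and P_B = 24: Q_A = 1429.
∂Q_A/∂P_B = -5.
ε = (∂Q_A/∂P_B)(P_B/Q_A) = -5 × (24/1429) ≈ -0.084.

-0.084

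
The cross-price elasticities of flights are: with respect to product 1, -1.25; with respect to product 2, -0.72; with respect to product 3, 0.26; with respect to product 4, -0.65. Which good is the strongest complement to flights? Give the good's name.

product 1

Complements have ε < 0. The most negative value is -1.25 (product 1).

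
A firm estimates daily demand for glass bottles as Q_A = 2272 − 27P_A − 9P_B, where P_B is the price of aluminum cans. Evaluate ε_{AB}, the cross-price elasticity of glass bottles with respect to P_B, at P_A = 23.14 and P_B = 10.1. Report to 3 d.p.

At P_A = 23.14 and P_B = 10.1: Q_A = 1556.32.
∂Q_A/∂P_B = -9.
ε = (∂Q_A/∂P_B)(P_B/Q_A) = -9 × (10.1/1556.32) ≈ -0.058.

-0.058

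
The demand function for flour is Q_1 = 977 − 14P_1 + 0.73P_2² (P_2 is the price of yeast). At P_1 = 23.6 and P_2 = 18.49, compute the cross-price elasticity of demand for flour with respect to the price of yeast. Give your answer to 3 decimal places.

At P_1 = 23.6 and P_2 = 18.49: Q_1 = 896.172.
∂Q_1/∂P_2 = 1.46P_2 = 1.46(18.49) = 26.9954.
ε = (∂Q_1/∂P_2)(P_2/Q_1) = 26.9954 × (18.49/896.172) ≈ 0.557.

0.557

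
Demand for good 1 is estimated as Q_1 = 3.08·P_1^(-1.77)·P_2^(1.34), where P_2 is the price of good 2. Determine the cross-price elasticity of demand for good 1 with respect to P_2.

In a log-linear (constant-elasticity) demand function, the coefficient on the exponent of P_2 is the cross-price elasticity.
ε = 1.34. Positive, so good 1 and good 2 are substitutes.

1.34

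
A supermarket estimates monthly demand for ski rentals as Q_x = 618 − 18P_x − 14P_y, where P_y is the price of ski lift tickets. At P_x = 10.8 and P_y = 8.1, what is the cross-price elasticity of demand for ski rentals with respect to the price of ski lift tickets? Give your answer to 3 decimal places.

-0.366

At P_x = 10.8 and P_y = 8.1: Q_x = 310.2.
∂Q_x/∂P_y = -14.
ε = (∂Q_x/∂P_y)(P_y/Q_x) = -14 × (8.1/310.2) ≈ -0.366.
Since ε < 0, ski rentals and ski lift tickets are complements.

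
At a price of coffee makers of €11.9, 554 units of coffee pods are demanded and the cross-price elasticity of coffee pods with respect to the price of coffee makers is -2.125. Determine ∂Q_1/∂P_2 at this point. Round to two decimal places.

-98.93

ε = (∂Q_1/∂P_2)·(P_2/Q_1) ⇒ ∂Q_1/∂P_2 = ε·Q_1/P_2 = -2.125 × 554/11.9 ≈ -98.93.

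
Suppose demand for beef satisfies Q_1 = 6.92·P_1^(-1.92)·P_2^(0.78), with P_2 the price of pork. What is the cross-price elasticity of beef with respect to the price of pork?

In a log-linear (constant-elasticity) demand function, the coefficient on the exponent of P_2 is the cross-price elasticity.
ε = 0.78. Positive, so beef and pork are substitutes.

0.78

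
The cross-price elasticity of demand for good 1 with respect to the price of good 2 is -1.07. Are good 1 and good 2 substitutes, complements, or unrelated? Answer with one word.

complements

ε = -1.07 < 0, so a higher price of good 2 lowers demand for good 1: complements.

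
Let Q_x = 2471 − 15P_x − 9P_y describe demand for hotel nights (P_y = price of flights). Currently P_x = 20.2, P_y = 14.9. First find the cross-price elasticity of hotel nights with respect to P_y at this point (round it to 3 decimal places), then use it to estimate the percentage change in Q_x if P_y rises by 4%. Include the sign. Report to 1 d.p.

At P_x = 20.2, P_y = 14.9: Q_x = 2033.9.
∂Q_x/∂P_y = -9.
ε = (∂Q_x/∂P_y)(P_y/Q_x) = -9.0000 × 14.9/2033.9 ≈ -0.066.
%ΔQ_x ≈ ε × %ΔP_y = -0.066 × (4%) = -0.3%.

-0.3%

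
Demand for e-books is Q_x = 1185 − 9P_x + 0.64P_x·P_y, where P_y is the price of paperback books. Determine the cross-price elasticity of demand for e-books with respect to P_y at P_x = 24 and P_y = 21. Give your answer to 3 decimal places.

At P_x = 24 and P_y = 21: Q_x = 1291.56.
∂Q_x/∂P_y = 0.64P_x = 0.64(24) = 15.3600.
ε = (∂Q_x/∂P_y)(P_y/Q_x) = 15.3600 × (21/1291.56) ≈ 0.250.
ε > 0: substitutes.

0.250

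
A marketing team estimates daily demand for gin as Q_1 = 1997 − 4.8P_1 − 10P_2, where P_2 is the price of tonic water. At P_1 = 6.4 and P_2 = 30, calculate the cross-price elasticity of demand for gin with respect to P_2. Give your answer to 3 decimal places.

At P_1 = 6.4 and P_2 = 30: Q_1 = 1666.28.
∂Q_1/∂P_2 = -10.
ε = (∂Q_1/∂P_2)(P_2/Q_1) = -10 × (30/1666.28) ≈ -0.180.
Since ε < 0, gin and tonic water are complements.

-0.180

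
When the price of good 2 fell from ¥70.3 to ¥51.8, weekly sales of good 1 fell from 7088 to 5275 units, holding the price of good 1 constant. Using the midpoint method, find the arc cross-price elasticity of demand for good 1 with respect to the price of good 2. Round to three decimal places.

0.968

ΔQ_1 = 5275 − 7088 = -1813; ΔP_2 = 51.8 − 70.3 = -18.5.
Midpoints: Q̄_1 = 6181.5, P̄_2 = 61.05.
ε = (ΔQ_1/Q̄_1)/(ΔP_2/P̄_2) = (-1813/6181.5)/(-18.5/61.05) ≈ 0.968.
ε > 0: good 1 and good 2 are substitutes.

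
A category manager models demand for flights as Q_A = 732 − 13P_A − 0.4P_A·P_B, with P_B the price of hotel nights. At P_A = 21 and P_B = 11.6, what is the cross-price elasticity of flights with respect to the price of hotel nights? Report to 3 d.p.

-0.269

At P_A = 21 and P_B = 11.6: Q_A = 361.56.
∂Q_A/∂P_B = -0.4P_A = -0.4(21) = -8.4000.
ε = (∂Q_A/∂P_B)(P_B/Q_A) = -8.4000 × (11.6/361.56) ≈ -0.269.
ε < 0: complements.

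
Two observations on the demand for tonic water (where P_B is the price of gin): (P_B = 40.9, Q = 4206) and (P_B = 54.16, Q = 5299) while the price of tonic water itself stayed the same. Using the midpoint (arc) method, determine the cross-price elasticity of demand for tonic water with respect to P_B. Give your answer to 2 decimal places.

ΔQ_A = 5299 − 4206 = 1093; ΔP_B = 54.16 − 40.9 = 13.26.
Midpoints: Q̄_A = 4752.5, P̄_B = 47.53.
ε = (ΔQ_A/Q̄_A)/(ΔP_B/P̄_B) = (1093/4752.5)/(13.26/47.53) ≈ 0.82.
ε > 0: tonic water and gin are substitutes.

0.82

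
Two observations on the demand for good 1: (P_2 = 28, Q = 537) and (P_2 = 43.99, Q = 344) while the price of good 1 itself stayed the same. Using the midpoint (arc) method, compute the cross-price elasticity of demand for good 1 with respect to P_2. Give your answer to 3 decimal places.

ΔQ_1 = 344 − 537 = -193; ΔP_2 = 43.99 − 28 = 15.99.
Midpoints: Q̄_1 = 440.5, P̄_2 = 36.00.
ε = (ΔQ_1/Q̄_1)/(ΔP_2/P̄_2) = (-193/440.5)/(15.99/36.00) ≈ -0.986.

-0.986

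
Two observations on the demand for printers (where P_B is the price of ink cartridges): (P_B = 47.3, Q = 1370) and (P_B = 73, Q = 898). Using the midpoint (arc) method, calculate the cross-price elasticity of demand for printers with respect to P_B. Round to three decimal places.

-0.974

ΔQ_A = 898 − 1370 = -472; ΔP_B = 73 − 47.3 = 25.7.
Midpoints: Q̄_A = 1134.0, P̄_B = 60.15.
ε = (ΔQ_A/Q̄_A)/(ΔP_B/P̄_B) = (-472/1134.0)/(25.7/60.15) ≈ -0.974.
ε < 0: printers and ink cartridges are complements.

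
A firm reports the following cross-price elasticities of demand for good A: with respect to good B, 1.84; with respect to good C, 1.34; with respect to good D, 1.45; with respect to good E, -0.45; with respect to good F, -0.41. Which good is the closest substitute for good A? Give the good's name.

Substitutes have ε > 0. Among the positive values, 1.84 (good B) is largest.

good B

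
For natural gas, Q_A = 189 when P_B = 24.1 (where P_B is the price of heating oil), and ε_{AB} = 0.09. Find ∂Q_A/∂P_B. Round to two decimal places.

0.71

ε = (∂Q_A/∂P_B)·(P_B/Q_A) ⇒ ∂Q_A/∂P_B = ε·Q_A/P_B = 0.09 × 189/24.1 ≈ 0.71.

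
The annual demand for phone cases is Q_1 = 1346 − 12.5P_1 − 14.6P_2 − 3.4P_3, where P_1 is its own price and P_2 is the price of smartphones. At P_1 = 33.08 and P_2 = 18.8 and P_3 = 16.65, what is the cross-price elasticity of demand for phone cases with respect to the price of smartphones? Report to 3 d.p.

At P_1 = 33.08 and P_2 = 18.8 and P_3 = 16.65: Q_1 = 601.41.
∂Q_1/∂P_2 = -14.6.
ε = (∂Q_1/∂P_2)(P_2/Q_1) = -14.6 × (18.8/601.41) ≈ -0.456.

-0.456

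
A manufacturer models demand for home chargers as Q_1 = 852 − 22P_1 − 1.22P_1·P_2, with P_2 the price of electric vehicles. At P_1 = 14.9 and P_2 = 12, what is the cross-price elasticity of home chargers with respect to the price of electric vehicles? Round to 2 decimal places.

At P_1 = 14.9 and P_2 = 12: Q_1 = 306.064.
∂Q_1/∂P_2 = -1.22P_1 = -1.22(14.9) = -18.1780.
ε = (∂Q_1/∂P_2)(P_2/Q_1) = -18.1780 × (12/306.064) ≈ -0.71.

-0.71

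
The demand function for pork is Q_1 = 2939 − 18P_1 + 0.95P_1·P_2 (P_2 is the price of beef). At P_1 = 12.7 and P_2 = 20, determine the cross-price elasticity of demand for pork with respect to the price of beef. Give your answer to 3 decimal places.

At P_1 = 12.7 and P_2 = 20: Q_1 = 2951.7.
∂Q_1/∂P_2 = 0.95P_1 = 0.95(12.7) = 12.0650.
ε = (∂Q_1/∂P_2)(P_2/Q_1) = 12.0650 × (20/2951.7) ≈ 0.082.

0.082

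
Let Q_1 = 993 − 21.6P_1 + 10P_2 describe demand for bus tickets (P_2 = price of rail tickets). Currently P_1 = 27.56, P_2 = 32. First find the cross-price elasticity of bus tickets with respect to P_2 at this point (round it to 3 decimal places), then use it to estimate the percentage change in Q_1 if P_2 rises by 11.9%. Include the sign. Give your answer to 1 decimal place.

5.3%

At P_1 = 27.56, P_2 = 32: Q_1 = 717.704.
∂Q_1/∂P_2 = 10.
ε = (∂Q_1/∂P_2)(P_2/Q_1) = 10.0000 × 32/717.704 ≈ 0.446.
%ΔQ_1 ≈ ε × %ΔP_2 = 0.446 × (11.9%) = 5.3%.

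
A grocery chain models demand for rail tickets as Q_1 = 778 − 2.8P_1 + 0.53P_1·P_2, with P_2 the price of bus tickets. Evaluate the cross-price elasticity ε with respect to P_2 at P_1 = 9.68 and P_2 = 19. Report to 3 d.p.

At P_1 = 9.68 and P_2 = 19: Q_1 = 848.374.
∂Q_1/∂P_2 = 0.53P_1 = 0.53(9.68) = 5.1304.
ε = (∂Q_1/∂P_2)(P_2/Q_1) = 5.1304 × (19/848.374) ≈ 0.115.

0.115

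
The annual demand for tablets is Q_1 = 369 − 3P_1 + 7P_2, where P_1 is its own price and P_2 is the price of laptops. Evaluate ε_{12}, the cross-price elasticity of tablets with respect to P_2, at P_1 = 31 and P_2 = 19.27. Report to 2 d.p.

At P_1 = 31 and P_2 = 19.27: Q_1 = 410.89.
∂Q_1/∂P_2 = 7.
ε = (∂Q_1/∂P_2)(P_2/Q_1) = 7 × (19.27/410.89) ≈ 0.33.
Since ε > 0, tablets and laptops are substitutes.

0.33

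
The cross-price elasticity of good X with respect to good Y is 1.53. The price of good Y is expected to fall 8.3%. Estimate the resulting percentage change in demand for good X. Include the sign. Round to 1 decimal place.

-12.7%

%ΔQ ≈ ε × %ΔP of good Y = 1.53 × (-8.3%) = -12.7%.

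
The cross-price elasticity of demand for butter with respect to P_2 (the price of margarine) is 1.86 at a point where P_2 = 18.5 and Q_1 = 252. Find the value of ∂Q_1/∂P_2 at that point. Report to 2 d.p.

ε = (∂Q_1/∂P_2)·(P_2/Q_1) ⇒ ∂Q_1/∂P_2 = ε·Q_1/P_2 = 1.86 × 252/18.5 ≈ 25.34.

25.34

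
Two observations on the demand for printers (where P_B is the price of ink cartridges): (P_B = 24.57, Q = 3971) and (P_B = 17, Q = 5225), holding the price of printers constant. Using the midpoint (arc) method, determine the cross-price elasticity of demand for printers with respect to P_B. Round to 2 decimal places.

-0.75

ΔQ_A = 5225 − 3971 = 1254; ΔP_B = 17 − 24.57 = -7.57.
Midpoints: Q̄_A = 4598.0, P̄_B = 20.79.
ε = (ΔQ_A/Q̄_A)/(ΔP_B/P̄_B) = (1254/4598.0)/(-7.57/20.79) ≈ -0.75.
ε < 0: printers and ink cartridges are complements.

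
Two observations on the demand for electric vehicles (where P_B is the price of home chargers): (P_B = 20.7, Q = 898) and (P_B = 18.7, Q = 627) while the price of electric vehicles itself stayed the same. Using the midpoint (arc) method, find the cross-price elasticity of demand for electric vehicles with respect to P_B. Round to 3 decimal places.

ΔQ_A = 627 − 898 = -271; ΔP_B = 18.7 − 20.7 = -2.
Midpoints: Q̄_A = 762.5, P̄_B = 19.70.
ε = (ΔQ_A/Q̄_A)/(ΔP_B/P̄_B) = (-271/762.5)/(-2/19.70) ≈ 3.501.
ε > 0: electric vehicles and home chargers are substitutes.

3.501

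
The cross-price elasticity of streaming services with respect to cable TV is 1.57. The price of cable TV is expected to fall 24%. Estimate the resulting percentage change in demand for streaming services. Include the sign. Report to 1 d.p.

-37.7%

%ΔQ ≈ ε × %ΔP of cable TV = 1.57 × (-24%) = -37.7%.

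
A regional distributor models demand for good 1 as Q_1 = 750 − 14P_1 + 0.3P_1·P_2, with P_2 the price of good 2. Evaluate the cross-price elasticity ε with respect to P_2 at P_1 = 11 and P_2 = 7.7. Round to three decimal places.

At P_1 = 11 and P_2 = 7.7: Q_1 = 621.41.
∂Q_1/∂P_2 = 0.3P_1 = 0.3(11) = 3.3000.
ε = (∂Q_1/∂P_2)(P_2/Q_1) = 3.3000 × (7.7/621.41) ≈ 0.041.
ε > 0: substitutes.

0.041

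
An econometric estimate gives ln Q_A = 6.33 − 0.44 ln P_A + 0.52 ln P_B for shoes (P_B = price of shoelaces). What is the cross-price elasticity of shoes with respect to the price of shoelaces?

0.52

In a log-linear (constant-elasticity) demand function, the coefficient on ln P_B is the cross-price elasticity.
ε = 0.52. Positive, so shoes and shoelaces are substitutes.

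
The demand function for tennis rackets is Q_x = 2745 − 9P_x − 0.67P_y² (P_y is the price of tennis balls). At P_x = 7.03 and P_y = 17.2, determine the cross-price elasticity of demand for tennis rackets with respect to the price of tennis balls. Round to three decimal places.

-0.160

At P_x = 7.03 and P_y = 17.2: Q_x = 2483.517.
∂Q_x/∂P_y = -1.34P_y = -1.34(17.2) = -23.0480.
ε = (∂Q_x/∂P_y)(P_y/Q_x) = -23.0480 × (17.2/2483.517) ≈ -0.160.
ε < 0: complements.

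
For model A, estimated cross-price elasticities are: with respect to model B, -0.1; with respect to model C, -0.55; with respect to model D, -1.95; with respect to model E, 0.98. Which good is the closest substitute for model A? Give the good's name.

Substitutes have ε > 0. Among the positive values, 0.98 (model E) is largest.

model E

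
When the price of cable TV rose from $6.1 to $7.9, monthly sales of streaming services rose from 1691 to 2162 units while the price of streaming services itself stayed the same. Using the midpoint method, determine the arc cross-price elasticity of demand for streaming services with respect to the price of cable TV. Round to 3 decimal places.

ΔQ_A = 2162 − 1691 = 471; ΔP_B = 7.9 − 6.1 = 1.8.
Midpoints: Q̄_A = 1926.5, P̄_B = 7.00.
ε = (ΔQ_A/Q̄_A)/(ΔP_B/P̄_B) = (471/1926.5)/(1.8/7.00) ≈ 0.951.
ε > 0: streaming services and cable TV are substitutes.

0.951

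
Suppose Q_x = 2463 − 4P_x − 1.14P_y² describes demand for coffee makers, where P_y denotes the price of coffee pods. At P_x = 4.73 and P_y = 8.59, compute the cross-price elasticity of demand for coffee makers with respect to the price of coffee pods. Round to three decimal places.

At P_x = 4.73 and P_y = 8.59: Q_x = 2359.962.
∂Q_x/∂P_y = -2.28P_y = -2.28(8.59) = -19.5852.
ε = (∂Q_x/∂P_y)(P_y/Q_x) = -19.5852 × (8.59/2359.962) ≈ -0.071.
ε < 0: complements.

-0.071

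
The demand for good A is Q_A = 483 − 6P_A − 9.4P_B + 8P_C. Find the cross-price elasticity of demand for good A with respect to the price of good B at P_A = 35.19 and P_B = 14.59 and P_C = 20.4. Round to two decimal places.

At P_A = 35.19 and P_B = 14.59 and P_C = 20.4: Q_A = 297.914.
∂Q_A/∂P_B = -9.4.
ε = (∂Q_A/∂P_B)(P_B/Q_A) = -9.4 × (14.59/297.914) ≈ -0.46.

-0.46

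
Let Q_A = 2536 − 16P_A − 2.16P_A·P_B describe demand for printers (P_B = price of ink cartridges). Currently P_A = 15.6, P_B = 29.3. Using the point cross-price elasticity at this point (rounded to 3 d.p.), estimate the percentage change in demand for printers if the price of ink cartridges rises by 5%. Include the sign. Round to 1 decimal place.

-3.8%

At P_A = 15.6, P_B = 29.3: Q_A = 1299.107.
∂Q_A/∂P_B = -2.16P_A = -33.6960.
ε = (∂Q_A/∂P_B)(P_B/Q_A) = -33.6960 × 29.3/1299.107 ≈ -0.760.
%ΔQ_A ≈ ε × %ΔP_B = -0.760 × (5%) = -3.8%.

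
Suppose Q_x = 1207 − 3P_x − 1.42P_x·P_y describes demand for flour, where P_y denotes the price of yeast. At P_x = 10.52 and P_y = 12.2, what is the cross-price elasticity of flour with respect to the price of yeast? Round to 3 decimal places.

-0.183

At P_x = 10.52 and P_y = 12.2: Q_x = 993.192.
∂Q_x/∂P_y = -1.42P_x = -1.42(10.52) = -14.9384.
ε = (∂Q_x/∂P_y)(P_y/Q_x) = -14.9384 × (12.2/993.192) ≈ -0.183.
ε < 0: complements.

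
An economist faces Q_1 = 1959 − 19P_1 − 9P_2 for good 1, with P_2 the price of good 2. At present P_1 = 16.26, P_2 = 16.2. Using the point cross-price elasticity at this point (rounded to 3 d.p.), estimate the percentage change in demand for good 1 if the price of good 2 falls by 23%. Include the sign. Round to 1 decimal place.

At P_1 = 16.26, P_2 = 16.2: Q_1 = 1504.26.
∂Q_1/∂P_2 = -9.
ε = (∂Q_1/∂P_2)(P_2/Q_1) = -9.0000 × 16.2/1504.26 ≈ -0.097.
%ΔQ_1 ≈ ε × %ΔP_2 = -0.097 × (-23%) = 2.2%.

2.2%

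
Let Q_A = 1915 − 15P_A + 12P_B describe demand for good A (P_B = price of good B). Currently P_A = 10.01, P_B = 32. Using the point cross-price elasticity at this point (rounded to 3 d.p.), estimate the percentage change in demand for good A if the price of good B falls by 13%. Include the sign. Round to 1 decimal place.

-2.3%

At P_A = 10.01, P_B = 32: Q_A = 2148.85.
∂Q_A/∂P_B = 12.
ε = (∂Q_A/∂P_B)(P_B/Q_A) = 12.0000 × 32/2148.85 ≈ 0.179.
%ΔQ_A ≈ ε × %ΔP_B = 0.179 × (-13%) = -2.3%.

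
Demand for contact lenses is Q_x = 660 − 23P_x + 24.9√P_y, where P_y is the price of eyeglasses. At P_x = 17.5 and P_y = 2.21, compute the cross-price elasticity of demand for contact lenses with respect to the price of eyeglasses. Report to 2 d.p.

0.06

At P_x = 17.5 and P_y = 2.21: Q_x = 294.517.
∂Q_x/∂P_y = 24.9/(2√P_y) = 24.9/(2√2.21) = 8.3748.
ε = (∂Q_x/∂P_y)(P_y/Q_x) = 8.3748 × (2.21/294.517) ≈ 0.06.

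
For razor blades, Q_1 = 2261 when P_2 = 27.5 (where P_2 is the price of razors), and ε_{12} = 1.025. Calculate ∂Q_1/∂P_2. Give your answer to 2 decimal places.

84.27

ε = (∂Q_1/∂P_2)·(P_2/Q_1) ⇒ ∂Q_1/∂P_2 = ε·Q_1/P_2 = 1.025 × 2261/27.5 ≈ 84.27.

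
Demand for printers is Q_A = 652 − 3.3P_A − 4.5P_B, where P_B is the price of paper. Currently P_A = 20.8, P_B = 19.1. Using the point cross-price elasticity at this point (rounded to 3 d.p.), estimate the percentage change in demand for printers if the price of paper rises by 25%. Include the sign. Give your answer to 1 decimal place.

-4.3%

At P_A = 20.8, P_B = 19.1: Q_A = 497.41.
∂Q_A/∂P_B = -4.5.
ε = (∂Q_A/∂P_B)(P_B/Q_A) = -4.5000 × 19.1/497.41 ≈ -0.173.
%ΔQ_A ≈ ε × %ΔP_B = -0.173 × (25%) = -4.3%.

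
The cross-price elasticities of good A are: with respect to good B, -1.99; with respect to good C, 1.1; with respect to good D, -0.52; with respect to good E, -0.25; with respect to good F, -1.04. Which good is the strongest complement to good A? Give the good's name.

Complements have ε < 0. The most negative value is -1.99 (good B).

good B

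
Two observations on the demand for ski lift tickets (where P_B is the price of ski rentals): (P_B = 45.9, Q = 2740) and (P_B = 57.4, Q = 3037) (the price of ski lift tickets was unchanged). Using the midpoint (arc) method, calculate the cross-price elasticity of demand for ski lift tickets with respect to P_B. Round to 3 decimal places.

0.462

ΔQ_A = 3037 − 2740 = 297; ΔP_B = 57.4 − 45.9 = 11.5.
Midpoints: Q̄_A = 2888.5, P̄_B = 51.65.
ε = (ΔQ_A/Q̄_A)/(ΔP_B/P̄_B) = (297/2888.5)/(11.5/51.65) ≈ 0.462.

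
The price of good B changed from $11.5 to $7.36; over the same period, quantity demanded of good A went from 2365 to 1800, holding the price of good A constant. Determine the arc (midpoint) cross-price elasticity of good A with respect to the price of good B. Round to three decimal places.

0.618

ΔQ_A = 1800 − 2365 = -565; ΔP_B = 7.36 − 11.5 = -4.14.
Midpoints: Q̄_A = 2082.5, P̄_B = 9.43.
ε = (ΔQ_A/Q̄_A)/(ΔP_B/P̄_B) = (-565/2082.5)/(-4.14/9.43) ≈ 0.618.
ε > 0: good A and good B are substitutes.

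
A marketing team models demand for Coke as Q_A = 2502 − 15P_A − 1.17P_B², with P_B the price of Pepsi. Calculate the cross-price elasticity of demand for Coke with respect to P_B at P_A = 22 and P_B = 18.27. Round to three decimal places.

-0.438

At P_A = 22 and P_B = 18.27: Q_A = 1781.462.
∂Q_A/∂P_B = -2.34P_B = -2.34(18.27) = -42.7518.
ε = (∂Q_A/∂P_B)(P_B/Q_A) = -42.7518 × (18.27/1781.462) ≈ -0.438.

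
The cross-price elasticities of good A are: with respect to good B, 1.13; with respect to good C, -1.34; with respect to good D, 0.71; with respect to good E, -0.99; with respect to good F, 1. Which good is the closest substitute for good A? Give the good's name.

good B

Substitutes have ε > 0. Among the positive values, 1.13 (good B) is largest.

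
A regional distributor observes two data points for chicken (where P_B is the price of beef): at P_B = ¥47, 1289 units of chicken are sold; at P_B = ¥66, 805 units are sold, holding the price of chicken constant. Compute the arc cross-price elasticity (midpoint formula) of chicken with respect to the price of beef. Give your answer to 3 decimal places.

ΔQ_A = 805 − 1289 = -484; ΔP_B = 66 − 47 = 19.
Midpoints: Q̄_A = 1047.0, P̄_B = 56.50.
ε = (ΔQ_A/Q̄_A)/(ΔP_B/P̄_B) = (-484/1047.0)/(19/56.50) ≈ -1.375.

-1.375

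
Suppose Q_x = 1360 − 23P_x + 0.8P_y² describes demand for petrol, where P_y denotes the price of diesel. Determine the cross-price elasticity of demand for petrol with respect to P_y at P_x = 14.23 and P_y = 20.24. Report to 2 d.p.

0.48

At P_x = 14.23 and P_y = 20.24: Q_x = 1360.436.
∂Q_x/∂P_y = 1.6P_y = 1.6(20.24) = 32.3840.
ε = (∂Q_x/∂P_y)(P_y/Q_x) = 32.3840 × (20.24/1360.436) ≈ 0.48.
ε > 0: substitutes.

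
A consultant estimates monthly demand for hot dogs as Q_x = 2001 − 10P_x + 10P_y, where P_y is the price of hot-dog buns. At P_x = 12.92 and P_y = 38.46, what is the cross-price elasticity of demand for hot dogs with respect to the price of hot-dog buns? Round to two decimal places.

0.17

At P_x = 12.92 and P_y = 38.46: Q_x = 2256.4.
∂Q_x/∂P_y = 10.
ε = (∂Q_x/∂P_y)(P_y/Q_x) = 10 × (38.46/2256.4) ≈ 0.17.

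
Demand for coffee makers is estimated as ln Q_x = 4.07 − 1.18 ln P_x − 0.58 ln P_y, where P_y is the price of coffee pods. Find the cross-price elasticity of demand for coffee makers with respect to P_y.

-0.58

In a log-linear (constant-elasticity) demand function, the coefficient on ln P_y is the cross-price elasticity.
ε = -0.58. Negative, so coffee makers and coffee pods are complements.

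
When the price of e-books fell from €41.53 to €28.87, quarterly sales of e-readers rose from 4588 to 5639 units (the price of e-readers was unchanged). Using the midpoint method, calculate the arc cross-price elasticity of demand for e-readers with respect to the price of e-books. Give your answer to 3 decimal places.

ΔQ_A = 5639 − 4588 = 1051; ΔP_B = 28.87 − 41.53 = -12.66.
Midpoints: Q̄_A = 5113.5, P̄_B = 35.20.
ε = (ΔQ_A/Q̄_A)/(ΔP_B/P̄_B) = (1051/5113.5)/(-12.66/35.20) ≈ -0.571.

-0.571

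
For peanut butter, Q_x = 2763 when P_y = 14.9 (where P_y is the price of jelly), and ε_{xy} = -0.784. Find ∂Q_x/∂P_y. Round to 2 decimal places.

ε = (∂Q_x/∂P_y)·(P_y/Q_x) ⇒ ∂Q_x/∂P_y = ε·Q_x/P_y = -0.784 × 2763/14.9 ≈ -145.38.

-145.38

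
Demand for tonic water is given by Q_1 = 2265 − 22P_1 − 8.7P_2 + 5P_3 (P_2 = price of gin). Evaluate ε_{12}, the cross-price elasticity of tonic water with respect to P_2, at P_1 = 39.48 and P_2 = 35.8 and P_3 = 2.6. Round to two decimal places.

-0.28

At P_1 = 39.48 and P_2 = 35.8 and P_3 = 2.6: Q_1 = 1097.98.
∂Q_1/∂P_2 = -8.7.
ε = (∂Q_1/∂P_2)(P_2/Q_1) = -8.7 × (35.8/1097.98) ≈ -0.28.
Since ε < 0, tonic water and gin are complements.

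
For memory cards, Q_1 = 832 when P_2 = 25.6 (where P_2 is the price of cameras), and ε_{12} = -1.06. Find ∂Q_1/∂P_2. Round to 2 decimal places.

-34.45

ε = (∂Q_1/∂P_2)·(P_2/Q_1) ⇒ ∂Q_1/∂P_2 = ε·Q_1/P_2 = -1.06 × 832/25.6 ≈ -34.45.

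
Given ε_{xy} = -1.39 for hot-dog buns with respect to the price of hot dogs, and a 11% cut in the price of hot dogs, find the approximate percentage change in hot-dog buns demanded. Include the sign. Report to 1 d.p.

%ΔQ ≈ ε × %ΔP of hot dogs = -1.39 × (-11%) = 15.3%.

15.3%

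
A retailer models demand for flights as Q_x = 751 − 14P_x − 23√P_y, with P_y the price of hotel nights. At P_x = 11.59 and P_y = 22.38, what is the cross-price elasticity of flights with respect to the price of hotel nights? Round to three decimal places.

-0.113

At P_x = 11.59 and P_y = 22.38: Q_x = 479.933.
∂Q_x/∂P_y = -23/(2√P_y) = -23/(2√22.38) = -2.4309.
ε = (∂Q_x/∂P_y)(P_y/Q_x) = -2.4309 × (22.38/479.933) ≈ -0.113.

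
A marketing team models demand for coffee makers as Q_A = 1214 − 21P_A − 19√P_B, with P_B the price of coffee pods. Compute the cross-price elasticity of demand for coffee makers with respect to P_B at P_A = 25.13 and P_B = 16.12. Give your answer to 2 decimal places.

-0.06

At P_A = 25.13 and P_B = 16.12: Q_A = 609.986.
∂Q_A/∂P_B = -19/(2√P_B) = -19/(2√16.12) = -2.3661.
ε = (∂Q_A/∂P_B)(P_B/Q_A) = -2.3661 × (16.12/609.986) ≈ -0.06.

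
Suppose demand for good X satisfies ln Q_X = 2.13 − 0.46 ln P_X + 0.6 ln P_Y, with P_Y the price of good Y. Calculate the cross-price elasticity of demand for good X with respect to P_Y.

0.60

In a log-linear (constant-elasticity) demand function, the coefficient on ln P_Y is the cross-price elasticity.
ε = 0.60. Positive, so good X and good Y are substitutes.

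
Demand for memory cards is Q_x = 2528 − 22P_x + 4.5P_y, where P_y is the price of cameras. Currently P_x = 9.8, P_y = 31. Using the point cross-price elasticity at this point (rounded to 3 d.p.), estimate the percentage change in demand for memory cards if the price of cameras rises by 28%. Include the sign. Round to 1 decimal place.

1.6%

At P_x = 9.8, P_y = 31: Q_x = 2451.9.
∂Q_x/∂P_y = 4.5.
ε = (∂Q_x/∂P_y)(P_y/Q_x) = 4.5000 × 31/2451.9 ≈ 0.057.
%ΔQ_x ≈ ε × %ΔP_y = 0.057 × (28%) = 1.6%.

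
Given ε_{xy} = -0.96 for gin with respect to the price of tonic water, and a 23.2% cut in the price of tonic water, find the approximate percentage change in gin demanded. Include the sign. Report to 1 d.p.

%ΔQ ≈ ε × %ΔP of tonic water = -0.96 × (-23.2%) = 22.3%.
Demand for gin rises by about 22.3%.

22.3%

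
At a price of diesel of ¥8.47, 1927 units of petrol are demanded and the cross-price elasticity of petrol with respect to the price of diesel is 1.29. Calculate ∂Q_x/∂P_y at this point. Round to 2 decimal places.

ε = (∂Q_x/∂P_y)·(P_y/Q_x) ⇒ ∂Q_x/∂P_y = ε·Q_x/P_y = 1.29 × 1927/8.47 ≈ 293.49.

293.49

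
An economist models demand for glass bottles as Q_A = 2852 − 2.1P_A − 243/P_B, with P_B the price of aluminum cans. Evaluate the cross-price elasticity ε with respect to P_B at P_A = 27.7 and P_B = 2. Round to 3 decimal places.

0.045

At P_A = 27.7 and P_B = 2: Q_A = 2672.33.
∂Q_A/∂P_B = 243/P_B² = 60.7500.
ε = (∂Q_A/∂P_B)(P_B/Q_A) = 60.7500 × (2/2672.33) ≈ 0.045.
ε > 0: substitutes.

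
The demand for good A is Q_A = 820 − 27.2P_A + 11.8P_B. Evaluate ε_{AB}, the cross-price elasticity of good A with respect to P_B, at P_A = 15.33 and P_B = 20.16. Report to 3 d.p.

At P_A = 15.33 and P_B = 20.16: Q_A = 640.912.
∂Q_A/∂P_B = 11.8.
ε = (∂Q_A/∂P_B)(P_B/Q_A) = 11.8 × (20.16/640.912) ≈ 0.371.

0.371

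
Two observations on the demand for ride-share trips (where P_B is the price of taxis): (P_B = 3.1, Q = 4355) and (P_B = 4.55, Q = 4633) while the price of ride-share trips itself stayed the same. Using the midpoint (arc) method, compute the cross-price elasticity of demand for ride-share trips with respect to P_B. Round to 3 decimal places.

0.163

ΔQ_A = 4633 − 4355 = 278; ΔP_B = 4.55 − 3.1 = 1.45.
Midpoints: Q̄_A = 4494.0, P̄_B = 3.83.
ε = (ΔQ_A/Q̄_A)/(ΔP_B/P̄_B) = (278/4494.0)/(1.45/3.83) ≈ 0.163.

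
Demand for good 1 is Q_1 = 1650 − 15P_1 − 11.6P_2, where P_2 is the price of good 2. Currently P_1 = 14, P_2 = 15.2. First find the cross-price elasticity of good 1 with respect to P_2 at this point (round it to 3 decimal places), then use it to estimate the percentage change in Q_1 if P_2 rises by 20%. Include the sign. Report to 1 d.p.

-2.8%

At P_1 = 14, P_2 = 15.2: Q_1 = 1263.68.
∂Q_1/∂P_2 = -11.6.
ε = (∂Q_1/∂P_2)(P_2/Q_1) = -11.6000 × 15.2/1263.68 ≈ -0.140.
%ΔQ_1 ≈ ε × %ΔP_2 = -0.140 × (20%) = -2.8%.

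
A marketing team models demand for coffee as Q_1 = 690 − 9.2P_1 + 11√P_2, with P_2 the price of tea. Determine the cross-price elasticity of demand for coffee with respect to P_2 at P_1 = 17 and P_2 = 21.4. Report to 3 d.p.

At P_1 = 17 and P_2 = 21.4: Q_1 = 584.486.
∂Q_1/∂P_2 = 11/(2√P_2) = 11/(2√21.4) = 1.1889.
ε = (∂Q_1/∂P_2)(P_2/Q_1) = 1.1889 × (21.4/584.486) ≈ 0.044.

0.044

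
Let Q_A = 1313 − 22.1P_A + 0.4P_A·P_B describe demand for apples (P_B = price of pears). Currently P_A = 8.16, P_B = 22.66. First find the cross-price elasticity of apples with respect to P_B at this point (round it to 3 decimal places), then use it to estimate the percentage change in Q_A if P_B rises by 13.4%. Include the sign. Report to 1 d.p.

At P_A = 8.16, P_B = 22.66: Q_A = 1206.626.
∂Q_A/∂P_B = 0.4P_A = 3.2640.
ε = (∂Q_A/∂P_B)(P_B/Q_A) = 3.2640 × 22.66/1206.626 ≈ 0.061.
%ΔQ_A ≈ ε × %ΔP_B = 0.061 × (13.4%) = 0.8%.

0.8%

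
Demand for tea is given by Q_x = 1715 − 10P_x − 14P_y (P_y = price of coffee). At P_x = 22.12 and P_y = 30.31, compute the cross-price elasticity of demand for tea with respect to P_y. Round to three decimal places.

At P_x = 22.12 and P_y = 30.31: Q_x = 1069.46.
∂Q_x/∂P_y = -14.
ε = (∂Q_x/∂P_y)(P_y/Q_x) = -14 × (30.31/1069.46) ≈ -0.397.
Since ε < 0, tea and coffee are complements.

-0.397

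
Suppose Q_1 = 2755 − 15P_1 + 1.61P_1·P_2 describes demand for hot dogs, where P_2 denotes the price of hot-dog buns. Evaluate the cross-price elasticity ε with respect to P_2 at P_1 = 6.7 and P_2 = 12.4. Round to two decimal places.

At P_1 = 6.7 and P_2 = 12.4: Q_1 = 2788.259.
∂Q_1/∂P_2 = 1.61P_1 = 1.61(6.7) = 10.7870.
ε = (∂Q_1/∂P_2)(P_2/Q_1) = 10.7870 × (12.4/2788.259) ≈ 0.05.
ε > 0: substitutes.

0.05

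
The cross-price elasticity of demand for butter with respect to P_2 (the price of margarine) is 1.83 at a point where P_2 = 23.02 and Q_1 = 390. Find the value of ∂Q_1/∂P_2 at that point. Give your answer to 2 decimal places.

31.00

ε = (∂Q_1/∂P_2)·(P_2/Q_1) ⇒ ∂Q_1/∂P_2 = ε·Q_1/P_2 = 1.83 × 390/23.02 ≈ 31.00.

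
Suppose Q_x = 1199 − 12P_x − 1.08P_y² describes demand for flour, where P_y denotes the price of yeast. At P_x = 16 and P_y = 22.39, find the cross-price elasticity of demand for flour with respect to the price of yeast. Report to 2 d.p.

At P_x = 16 and P_y = 22.39: Q_x = 465.583.
∂Q_x/∂P_y = -2.16P_y = -2.16(22.39) = -48.3624.
ε = (∂Q_x/∂P_y)(P_y/Q_x) = -48.3624 × (22.39/465.583) ≈ -2.33.
ε < 0: complements.

-2.33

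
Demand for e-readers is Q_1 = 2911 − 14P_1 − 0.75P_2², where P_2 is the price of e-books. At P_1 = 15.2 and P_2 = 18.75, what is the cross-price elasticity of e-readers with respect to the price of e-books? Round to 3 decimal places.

-0.217

At P_1 = 15.2 and P_2 = 18.75: Q_1 = 2434.528.
∂Q_1/∂P_2 = -1.5P_2 = -1.5(18.75) = -28.1250.
ε = (∂Q_1/∂P_2)(P_2/Q_1) = -28.1250 × (18.75/2434.528) ≈ -0.217.
ε < 0: complements.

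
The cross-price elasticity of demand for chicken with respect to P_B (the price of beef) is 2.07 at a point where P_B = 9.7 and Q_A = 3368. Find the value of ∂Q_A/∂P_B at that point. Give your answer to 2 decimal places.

ε = (∂Q_A/∂P_B)·(P_B/Q_A) ⇒ ∂Q_A/∂P_B = ε·Q_A/P_B = 2.07 × 3368/9.7 ≈ 718.74.

718.74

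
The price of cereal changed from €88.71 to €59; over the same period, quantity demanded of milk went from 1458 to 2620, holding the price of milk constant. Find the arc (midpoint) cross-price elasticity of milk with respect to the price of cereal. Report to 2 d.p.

-1.42

ΔQ_A = 2620 − 1458 = 1162; ΔP_B = 59 − 88.71 = -29.71.
Midpoints: Q̄_A = 2039.0, P̄_B = 73.85.
ε = (ΔQ_A/Q̄_A)/(ΔP_B/P̄_B) = (1162/2039.0)/(-29.71/73.85) ≈ -1.42.
ε < 0: milk and cereal are complements.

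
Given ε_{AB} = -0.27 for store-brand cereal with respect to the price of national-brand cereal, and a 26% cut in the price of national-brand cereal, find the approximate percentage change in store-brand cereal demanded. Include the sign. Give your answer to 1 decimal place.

%ΔQ ≈ ε × %ΔP of national-brand cereal = -0.27 × (-26%) = 7.0%.
Demand for store-brand cereal rises by about 7.0%.

7.0%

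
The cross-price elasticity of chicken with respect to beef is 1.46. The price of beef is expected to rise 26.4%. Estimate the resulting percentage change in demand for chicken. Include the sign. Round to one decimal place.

38.5%

%ΔQ ≈ ε × %ΔP of beef = 1.46 × (26.4%) = 38.5%.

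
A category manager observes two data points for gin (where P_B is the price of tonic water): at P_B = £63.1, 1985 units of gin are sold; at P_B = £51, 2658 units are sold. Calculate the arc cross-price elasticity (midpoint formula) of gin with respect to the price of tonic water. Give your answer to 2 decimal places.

-1.37

ΔQ_A = 2658 − 1985 = 673; ΔP_B = 51 − 63.1 = -12.1.
Midpoints: Q̄_A = 2321.5, P̄_B = 57.05.
ε = (ΔQ_A/Q̄_A)/(ΔP_B/P̄_B) = (673/2321.5)/(-12.1/57.05) ≈ -1.37.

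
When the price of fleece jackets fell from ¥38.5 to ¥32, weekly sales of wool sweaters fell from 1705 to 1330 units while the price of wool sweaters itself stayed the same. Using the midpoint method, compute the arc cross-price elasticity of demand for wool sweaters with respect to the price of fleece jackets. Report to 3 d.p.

1.340

ΔQ_A = 1330 − 1705 = -375; ΔP_B = 32 − 38.5 = -6.5.
Midpoints: Q̄_A = 1517.5, P̄_B = 35.25.
ε = (ΔQ_A/Q̄_A)/(ΔP_B/P̄_B) = (-375/1517.5)/(-6.5/35.25) ≈ 1.340.
ε > 0: wool sweaters and fleece jackets are substitutes.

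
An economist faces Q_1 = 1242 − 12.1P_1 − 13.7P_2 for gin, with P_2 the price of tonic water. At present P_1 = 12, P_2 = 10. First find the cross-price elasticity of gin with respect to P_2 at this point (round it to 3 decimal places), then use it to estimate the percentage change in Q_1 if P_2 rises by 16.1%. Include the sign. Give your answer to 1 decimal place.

At P_1 = 12, P_2 = 10: Q_1 = 959.8.
∂Q_1/∂P_2 = -13.7.
ε = (∂Q_1/∂P_2)(P_2/Q_1) = -13.7000 × 10/959.8 ≈ -0.143.
%ΔQ_1 ≈ ε × %ΔP_2 = -0.143 × (16.1%) = -2.3%.

-2.3%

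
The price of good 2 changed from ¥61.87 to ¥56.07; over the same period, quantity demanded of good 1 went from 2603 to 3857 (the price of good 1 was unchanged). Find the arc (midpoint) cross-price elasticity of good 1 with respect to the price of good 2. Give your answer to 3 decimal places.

-3.947

ΔQ_1 = 3857 − 2603 = 1254; ΔP_2 = 56.07 − 61.87 = -5.8.
Midpoints: Q̄_1 = 3230.0, P̄_2 = 58.97.
ε = (ΔQ_1/Q̄_1)/(ΔP_2/P̄_2) = (1254/3230.0)/(-5.8/58.97) ≈ -3.947.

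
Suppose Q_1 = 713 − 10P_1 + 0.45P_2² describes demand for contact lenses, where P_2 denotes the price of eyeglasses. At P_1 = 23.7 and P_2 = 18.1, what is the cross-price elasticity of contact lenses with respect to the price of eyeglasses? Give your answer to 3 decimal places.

At P_1 = 23.7 and P_2 = 18.1: Q_1 = 623.425.
∂Q_1/∂P_2 = 0.9P_2 = 0.9(18.1) = 16.2900.
ε = (∂Q_1/∂P_2)(P_2/Q_1) = 16.2900 × (18.1/623.425) ≈ 0.473.
ε > 0: substitutes.

0.473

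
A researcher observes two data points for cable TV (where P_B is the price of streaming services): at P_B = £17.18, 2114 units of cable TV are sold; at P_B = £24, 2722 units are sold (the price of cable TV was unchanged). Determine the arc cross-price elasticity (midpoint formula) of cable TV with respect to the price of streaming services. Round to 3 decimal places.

ΔQ_A = 2722 − 2114 = 608; ΔP_B = 24 − 17.18 = 6.82.
Midpoints: Q̄_A = 2418.0, P̄_B = 20.59.
ε = (ΔQ_A/Q̄_A)/(ΔP_B/P̄_B) = (608/2418.0)/(6.82/20.59) ≈ 0.759.
ε > 0: cable TV and streaming services are substitutes.

0.759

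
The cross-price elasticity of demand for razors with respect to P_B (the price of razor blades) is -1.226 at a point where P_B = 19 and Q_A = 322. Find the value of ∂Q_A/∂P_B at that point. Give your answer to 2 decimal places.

ε = (∂Q_A/∂P_B)·(P_B/Q_A) ⇒ ∂Q_A/∂P_B = ε·Q_A/P_B = -1.226 × 322/19 ≈ -20.78.

-20.78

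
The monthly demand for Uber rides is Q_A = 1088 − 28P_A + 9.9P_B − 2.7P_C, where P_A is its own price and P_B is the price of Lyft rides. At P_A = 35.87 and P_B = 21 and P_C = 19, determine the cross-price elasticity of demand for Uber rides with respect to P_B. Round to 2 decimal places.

At P_A = 35.87 and P_B = 21 and P_C = 19: Q_A = 240.24.
∂Q_A/∂P_B = 9.9.
ε = (∂Q_A/∂P_B)(P_B/Q_A) = 9.9 × (21/240.24) ≈ 0.87.

0.87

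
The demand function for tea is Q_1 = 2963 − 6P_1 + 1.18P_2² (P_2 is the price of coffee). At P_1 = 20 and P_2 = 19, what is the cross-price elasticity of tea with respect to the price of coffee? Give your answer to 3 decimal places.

0.261

At P_1 = 20 and P_2 = 19: Q_1 = 3268.98.
∂Q_1/∂P_2 = 2.36P_2 = 2.36(19) = 44.8400.
ε = (∂Q_1/∂P_2)(P_2/Q_1) = 44.8400 × (19/3268.98) ≈ 0.261.
ε > 0: substitutes.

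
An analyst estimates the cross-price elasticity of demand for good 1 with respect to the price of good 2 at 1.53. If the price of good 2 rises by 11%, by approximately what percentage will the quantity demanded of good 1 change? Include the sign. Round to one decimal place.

%ΔQ ≈ ε × %ΔP of good 2 = 1.53 × (11%) = 16.8%.

16.8%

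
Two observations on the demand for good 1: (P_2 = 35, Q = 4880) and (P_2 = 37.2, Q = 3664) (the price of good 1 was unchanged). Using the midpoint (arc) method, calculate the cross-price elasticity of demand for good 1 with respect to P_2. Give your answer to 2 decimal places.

-4.67

ΔQ_1 = 3664 − 4880 = -1216; ΔP_2 = 37.2 − 35 = 2.2.
Midpoints: Q̄_1 = 4272.0, P̄_2 = 36.10.
ε = (ΔQ_1/Q̄_1)/(ΔP_2/P̄_2) = (-1216/4272.0)/(2.2/36.10) ≈ -4.67.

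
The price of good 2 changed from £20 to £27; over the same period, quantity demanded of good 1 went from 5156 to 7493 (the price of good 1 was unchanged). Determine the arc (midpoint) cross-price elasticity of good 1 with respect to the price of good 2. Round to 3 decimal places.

1.241

ΔQ_1 = 7493 − 5156 = 2337; ΔP_2 = 27 − 20 = 7.
Midpoints: Q̄_1 = 6324.5, P̄_2 = 23.50.
ε = (ΔQ_1/Q̄_1)/(ΔP_2/P̄_2) = (2337/6324.5)/(7/23.50) ≈ 1.241.
ε > 0: good 1 and good 2 are substitutes.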